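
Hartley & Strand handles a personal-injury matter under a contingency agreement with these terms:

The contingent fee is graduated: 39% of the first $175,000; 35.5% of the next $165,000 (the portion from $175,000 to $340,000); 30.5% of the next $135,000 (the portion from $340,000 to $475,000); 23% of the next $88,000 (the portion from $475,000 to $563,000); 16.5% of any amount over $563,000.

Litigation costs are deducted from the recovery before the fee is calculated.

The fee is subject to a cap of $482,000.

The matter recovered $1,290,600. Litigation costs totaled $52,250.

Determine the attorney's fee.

Fee base (net of costs): $1,290,600 − $52,250 = $1,238,350
First $175,000 at 39% = $68,250.00
Next $165,000 at 35.5% = $58,575.00
Next $135,000 at 30.5% = $41,175.00
Next $88,000 at 23% = $20,240.00
Remaining $675,350 at 16.5% = $111,432.75
Fee: $68,250.00 + $58,575.00 + $41,175.00 + $20,240.00 + $111,432.75 = $299,672.75
$299,672.75 is under the $482,000 cap.

$299,672.75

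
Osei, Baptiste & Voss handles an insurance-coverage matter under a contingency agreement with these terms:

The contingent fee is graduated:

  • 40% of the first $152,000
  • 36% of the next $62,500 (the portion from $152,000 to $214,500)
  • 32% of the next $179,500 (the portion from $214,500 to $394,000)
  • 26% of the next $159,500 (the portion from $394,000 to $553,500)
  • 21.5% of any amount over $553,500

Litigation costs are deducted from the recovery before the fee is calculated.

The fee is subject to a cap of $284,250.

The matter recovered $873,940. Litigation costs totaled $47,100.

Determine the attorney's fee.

Fee base (net of costs): $873,940 − $47,100 = $826,840
First $152,000 at 40% = $60,800.00
Next $62,500 at 36% = $22,500.00
Next $179,500 at 32% = $57,440.00
Next $159,500 at 26% = $41,470.00
Remaining $273,340 at 21.5% = $58,768.10
Fee: $60,800.00 + $22,500.00 + $57,440.00 + $41,470.00 + $58,768.10 = $240,978.10
$240,978.10 is under the $284,250 cap.

$240,978.10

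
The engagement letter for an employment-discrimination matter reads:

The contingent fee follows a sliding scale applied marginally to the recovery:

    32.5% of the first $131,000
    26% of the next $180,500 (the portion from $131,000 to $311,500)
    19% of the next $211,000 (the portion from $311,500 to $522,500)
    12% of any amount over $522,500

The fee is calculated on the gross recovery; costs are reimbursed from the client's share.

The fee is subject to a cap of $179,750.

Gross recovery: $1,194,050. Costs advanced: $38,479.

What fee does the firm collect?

Fee base is the gross recovery, $1,194,050; costs are reimbursed separately.
First $131,000 at 32.5% = $42,575.00
Next $180,500 at 26% = $46,930.00
Next $211,000 at 19% = $40,090.00
Remaining $671,550 at 12% = $80,586.00
Fee: $42,575.00 + $46,930.00 + $40,090.00 + $80,586.00 = $210,181.00
$210,181.00 exceeds the $179,750 cap, so the fee is capped at $179,750.00.

$179,750.00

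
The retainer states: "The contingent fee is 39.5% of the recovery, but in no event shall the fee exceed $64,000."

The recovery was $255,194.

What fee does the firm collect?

39.5% of $255,194 = $100,801.63
That exceeds the $64,000 cap, so the fee is capped at $64,000.

$64,000.00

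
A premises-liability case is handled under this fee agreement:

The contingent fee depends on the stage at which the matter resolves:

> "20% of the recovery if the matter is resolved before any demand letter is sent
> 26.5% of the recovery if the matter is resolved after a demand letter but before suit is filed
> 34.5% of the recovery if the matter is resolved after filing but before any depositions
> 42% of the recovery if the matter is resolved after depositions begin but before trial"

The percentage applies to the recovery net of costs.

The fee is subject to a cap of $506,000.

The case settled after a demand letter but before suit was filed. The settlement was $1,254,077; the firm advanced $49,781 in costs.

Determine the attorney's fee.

Fee base (net of costs): $1,254,077 − $49,781 = $1,204,296
The matter settled after a demand letter but before suit was filed, so the 26.5% rate applies.
$1,204,296 × 26.5% = $319,138.44
$319,138.44 is under the $506,000 cap.

$319,138.44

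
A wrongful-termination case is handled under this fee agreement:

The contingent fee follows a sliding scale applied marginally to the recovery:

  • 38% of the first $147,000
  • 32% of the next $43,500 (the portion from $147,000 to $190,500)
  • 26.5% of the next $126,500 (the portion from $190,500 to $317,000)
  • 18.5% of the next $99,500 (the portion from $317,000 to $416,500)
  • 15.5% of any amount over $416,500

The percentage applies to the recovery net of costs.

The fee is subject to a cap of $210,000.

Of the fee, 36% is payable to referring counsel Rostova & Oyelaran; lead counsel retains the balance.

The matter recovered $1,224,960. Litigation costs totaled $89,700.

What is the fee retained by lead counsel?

Fee base (net of costs): $1,224,960 − $89,700 = $1,135,260
First $147,000 at 38% = $55,860.00
Next $43,500 at 32% = $13,920.00
Next $126,500 at 26.5% = $33,522.50
Next $99,500 at 18.5% = $18,407.50
Remaining $718,760 at 15.5% = $111,407.80
Fee: $55,860.00 + $13,920.00 + $33,522.50 + $18,407.50 + $111,407.80 = $233,117.80
$233,117.80 exceeds the $210,000 cap, so the fee is capped at $210,000.00.
Referral share: 36% of $210,000.00 = $75,600.00; lead counsel retains $210,000.00 − $75,600.00 = $134,400.00.

$134,400.00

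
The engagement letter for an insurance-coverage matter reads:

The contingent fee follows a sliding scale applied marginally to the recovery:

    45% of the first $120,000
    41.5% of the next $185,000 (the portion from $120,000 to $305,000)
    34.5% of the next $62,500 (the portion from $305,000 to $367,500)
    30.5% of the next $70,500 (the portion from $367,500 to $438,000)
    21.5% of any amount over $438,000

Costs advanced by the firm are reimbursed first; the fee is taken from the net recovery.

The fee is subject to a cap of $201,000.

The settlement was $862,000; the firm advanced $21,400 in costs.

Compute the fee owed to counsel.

$201,000.00

Fee base (net of costs): $862,000 − $21,400 = $840,600
First $120,000 at 45% = $54,000.00
Next $185,000 at 41.5% = $76,775.00
Next $62,500 at 34.5% = $21,562.50
Next $70,500 at 30.5% = $21,502.50
Remaining $402,600 at 21.5% = $86,559.00
Fee: $54,000.00 + $76,775.00 + $21,562.50 + $21,502.50 + $86,559.00 = $260,399.00
$260,399.00 exceeds the $201,000 cap, so the fee is capped at $201,000.00.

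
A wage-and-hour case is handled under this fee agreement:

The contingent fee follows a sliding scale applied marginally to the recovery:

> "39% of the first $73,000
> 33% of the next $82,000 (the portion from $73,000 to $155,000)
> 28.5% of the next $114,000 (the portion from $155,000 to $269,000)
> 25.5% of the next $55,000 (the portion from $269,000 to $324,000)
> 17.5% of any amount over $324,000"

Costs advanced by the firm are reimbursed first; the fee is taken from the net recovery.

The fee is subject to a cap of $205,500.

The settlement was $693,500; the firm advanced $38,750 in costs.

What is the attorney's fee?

$159,926.25

Fee base (net of costs): $693,500 − $38,750 = $654,750
First $73,000 at 39% = $28,470.00
Next $82,000 at 33% = $27,060.00
Next $114,000 at 28.5% = $32,490.00
Next $55,000 at 25.5% = $14,025.00
Remaining $330,750 at 17.5% = $57,881.25
Fee: $28,470.00 + $27,060.00 + $32,490.00 + $14,025.00 + $57,881.25 = $159,926.25
$159,926.25 is under the $205,500 cap.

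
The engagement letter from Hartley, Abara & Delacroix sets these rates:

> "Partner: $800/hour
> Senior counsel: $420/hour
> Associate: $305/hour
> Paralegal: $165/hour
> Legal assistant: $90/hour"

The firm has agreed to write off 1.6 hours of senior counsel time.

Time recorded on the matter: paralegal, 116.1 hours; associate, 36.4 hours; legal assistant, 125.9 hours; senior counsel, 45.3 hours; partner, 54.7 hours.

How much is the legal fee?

$103,703.50

Partner: 54.7 × $800 = $43,760.00
Senior counsel: 45.3 × $420 = $19,026.00
Associate: 36.4 × $305 = $11,102.00
Paralegal: 116.1 × $165 = $19,156.50
Legal assistant: 125.9 × $90 = $11,331.00
Subtotal: $104,375.50
Write-off: 1.6 × $420 = $672.00
Total: $104,375.50 − $672.00 = $103,703.50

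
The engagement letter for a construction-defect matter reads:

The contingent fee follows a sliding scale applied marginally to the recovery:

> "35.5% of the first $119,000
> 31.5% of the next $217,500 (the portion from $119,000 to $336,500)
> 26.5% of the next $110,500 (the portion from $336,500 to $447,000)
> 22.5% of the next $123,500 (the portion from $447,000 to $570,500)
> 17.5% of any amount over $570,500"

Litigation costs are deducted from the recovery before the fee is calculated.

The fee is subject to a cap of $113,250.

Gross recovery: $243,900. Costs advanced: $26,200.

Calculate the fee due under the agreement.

$73,335.50

Fee base (net of costs): $243,900 − $26,200 = $217,700
First $119,000 at 35.5% = $42,245.00
Remaining $98,700 at 31.5% = $31,090.50
Fee: $42,245.00 + $31,090.50 = $73,335.50
$73,335.50 is under the $113,250 cap.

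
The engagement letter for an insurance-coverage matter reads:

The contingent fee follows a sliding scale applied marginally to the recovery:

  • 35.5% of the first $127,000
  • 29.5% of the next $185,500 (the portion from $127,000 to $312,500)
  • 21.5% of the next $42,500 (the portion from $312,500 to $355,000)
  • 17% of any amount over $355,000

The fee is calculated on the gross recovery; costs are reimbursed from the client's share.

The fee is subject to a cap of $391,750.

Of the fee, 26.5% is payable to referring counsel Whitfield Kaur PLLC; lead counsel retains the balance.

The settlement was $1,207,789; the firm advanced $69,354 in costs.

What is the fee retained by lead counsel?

$186,630.56

Fee base is the gross recovery, $1,207,789; costs are reimbursed separately.
First $127,000 at 35.5% = $45,085.00
Next $185,500 at 29.5% = $54,722.50
Next $42,500 at 21.5% = $9,137.50
Remaining $852,789 at 17% = $144,974.13
Fee: $45,085.00 + $54,722.50 + $9,137.50 + $144,974.13 = $253,919.13
$253,919.13 is under the $391,750 cap.
Referral share: 26.5% of $253,919.13 = $67,288.57; lead counsel retains $253,919.13 − $67,288.57 = $186,630.56.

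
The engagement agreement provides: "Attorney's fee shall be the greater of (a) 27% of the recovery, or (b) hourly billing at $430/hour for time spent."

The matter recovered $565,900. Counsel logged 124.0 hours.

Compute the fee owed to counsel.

$152,793.00

(a) 27% of $565,900 = $152,793.00
(b) 124.0 × $430 = $53,320.00
The greater is (a): $152,793.00.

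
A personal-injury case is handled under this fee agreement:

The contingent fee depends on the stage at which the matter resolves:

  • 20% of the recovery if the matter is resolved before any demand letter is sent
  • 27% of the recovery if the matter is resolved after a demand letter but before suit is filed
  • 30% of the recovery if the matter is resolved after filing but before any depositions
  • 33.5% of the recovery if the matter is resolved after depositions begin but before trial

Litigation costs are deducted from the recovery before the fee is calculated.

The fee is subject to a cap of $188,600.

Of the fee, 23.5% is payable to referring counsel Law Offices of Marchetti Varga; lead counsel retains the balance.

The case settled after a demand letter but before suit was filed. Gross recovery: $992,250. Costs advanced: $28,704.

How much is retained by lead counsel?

$144,279.00

Fee base (net of costs): $992,250 − $28,704 = $963,546
The matter settled after a demand letter but before suit was filed, so the 27% rate applies.
$963,546 × 27% = $260,157.42
$260,157.42 exceeds the $188,600 cap, so the fee is capped at $188,600.00.
Referral share: 23.5% of $188,600.00 = $44,321.00; lead counsel retains $188,600.00 − $44,321.00 = $144,279.00.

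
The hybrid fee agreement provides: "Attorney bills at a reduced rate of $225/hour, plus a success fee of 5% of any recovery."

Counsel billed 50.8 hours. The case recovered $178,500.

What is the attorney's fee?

Hourly: 50.8 × $225 = $11,430.00
Success fee: 5% of $178,500 = $8,925.00
Total: $11,430.00 + $8,925.00 = $20,355.00

$20,355.00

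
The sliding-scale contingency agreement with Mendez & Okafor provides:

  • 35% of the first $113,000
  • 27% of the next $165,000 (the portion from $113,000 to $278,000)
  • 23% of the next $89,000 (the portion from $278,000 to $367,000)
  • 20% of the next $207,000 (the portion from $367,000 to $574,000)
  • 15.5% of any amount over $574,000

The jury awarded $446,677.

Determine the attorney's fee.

First $113,000 at 35% = $39,550.00
Next $165,000 at 27% = $44,550.00
Next $89,000 at 23% = $20,470.00
Remaining $79,677 at 20% = $15,935.40
Fee: $39,550.00 + $44,550.00 + $20,470.00 + $15,935.40 = $120,505.40

$120,505.40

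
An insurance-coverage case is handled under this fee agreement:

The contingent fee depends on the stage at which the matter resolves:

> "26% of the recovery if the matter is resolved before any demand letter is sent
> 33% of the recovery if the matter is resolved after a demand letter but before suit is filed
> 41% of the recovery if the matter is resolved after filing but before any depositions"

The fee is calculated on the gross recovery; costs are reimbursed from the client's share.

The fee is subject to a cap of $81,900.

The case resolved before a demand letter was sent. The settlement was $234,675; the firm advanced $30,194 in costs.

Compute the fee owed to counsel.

Fee base is the gross recovery, $234,675; costs are reimbursed separately.
The matter resolved before a demand letter was sent, so the 26% rate applies.
$234,675 × 26% = $61,015.50
$61,015.50 is under the $81,900 cap.

$61,015.50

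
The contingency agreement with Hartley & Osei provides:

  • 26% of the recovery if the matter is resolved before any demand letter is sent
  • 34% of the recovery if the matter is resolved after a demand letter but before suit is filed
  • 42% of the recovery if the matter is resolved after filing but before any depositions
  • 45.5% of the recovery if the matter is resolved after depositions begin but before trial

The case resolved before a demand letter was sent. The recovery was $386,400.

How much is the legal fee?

The matter resolved before a demand letter was sent, so the 26% rate applies.
$386,400 × 26% = $100,464.00

$100,464.00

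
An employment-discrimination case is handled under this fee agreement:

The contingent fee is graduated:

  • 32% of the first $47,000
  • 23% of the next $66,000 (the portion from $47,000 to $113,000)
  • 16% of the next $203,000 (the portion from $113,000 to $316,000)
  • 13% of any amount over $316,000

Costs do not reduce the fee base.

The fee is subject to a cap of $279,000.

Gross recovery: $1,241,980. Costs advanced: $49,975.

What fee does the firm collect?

$183,077.40

Fee base is the gross recovery, $1,241,980; costs are reimbursed separately.
First $47,000 at 32% = $15,040.00
Next $66,000 at 23% = $15,180.00
Next $203,000 at 16% = $32,480.00
Remaining $925,980 at 13% = $120,377.40
Fee: $15,040.00 + $15,180.00 + $32,480.00 + $120,377.40 = $183,077.40
$183,077.40 is under the $279,000 cap.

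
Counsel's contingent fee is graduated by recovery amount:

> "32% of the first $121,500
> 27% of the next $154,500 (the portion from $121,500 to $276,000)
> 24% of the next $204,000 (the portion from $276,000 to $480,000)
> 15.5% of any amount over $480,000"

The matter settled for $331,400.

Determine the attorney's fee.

$93,891.00

First $121,500 at 32% = $38,880.00
Next $154,500 at 27% = $41,715.00
Remaining $55,400 at 24% = $13,296.00
Fee: $38,880.00 + $41,715.00 + $13,296.00 = $93,891.00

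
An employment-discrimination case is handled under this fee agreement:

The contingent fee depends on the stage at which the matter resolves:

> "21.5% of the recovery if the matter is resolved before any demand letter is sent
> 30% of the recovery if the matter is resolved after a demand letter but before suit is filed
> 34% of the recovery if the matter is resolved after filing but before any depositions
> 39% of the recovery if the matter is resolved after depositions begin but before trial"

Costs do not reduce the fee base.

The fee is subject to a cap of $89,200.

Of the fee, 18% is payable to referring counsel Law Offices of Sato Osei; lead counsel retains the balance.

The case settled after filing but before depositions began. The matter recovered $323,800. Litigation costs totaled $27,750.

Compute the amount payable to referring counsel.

$16,056.00

Fee base is the gross recovery, $323,800; costs are reimbursed separately.
The matter settled after filing but before depositions began, so the 34% rate applies.
$323,800 × 34% = $110,092.00
$110,092.00 exceeds the $89,200 cap, so the fee is capped at $89,200.00.
Referral share: 18% of $89,200.00 = $16,056.00; lead counsel retains $89,200.00 − $16,056.00 = $73,144.00.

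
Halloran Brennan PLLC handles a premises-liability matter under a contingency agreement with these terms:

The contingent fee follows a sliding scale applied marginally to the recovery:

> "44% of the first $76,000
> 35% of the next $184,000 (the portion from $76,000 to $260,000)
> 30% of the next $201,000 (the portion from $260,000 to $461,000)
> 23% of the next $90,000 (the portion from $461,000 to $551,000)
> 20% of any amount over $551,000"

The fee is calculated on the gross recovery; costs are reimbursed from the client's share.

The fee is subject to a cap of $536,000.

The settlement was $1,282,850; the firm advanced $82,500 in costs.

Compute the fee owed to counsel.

Fee base is the gross recovery, $1,282,850; costs are reimbursed separately.
First $76,000 at 44% = $33,440.00
Next $184,000 at 35% = $64,400.00
Next $201,000 at 30% = $60,300.00
Next $90,000 at 23% = $20,700.00
Remaining $731,850 at 20% = $146,370.00
Fee: $33,440.00 + $64,400.00 + $60,300.00 + $20,700.00 + $146,370.00 = $325,210.00
$325,210.00 is under the $536,000 cap.

$325,210.00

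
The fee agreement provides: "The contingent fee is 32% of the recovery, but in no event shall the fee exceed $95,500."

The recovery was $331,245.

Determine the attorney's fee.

$95,500.00

32% of $331,245 = $105,998.40
That exceeds the $95,500 cap, so the fee is capped at $95,500.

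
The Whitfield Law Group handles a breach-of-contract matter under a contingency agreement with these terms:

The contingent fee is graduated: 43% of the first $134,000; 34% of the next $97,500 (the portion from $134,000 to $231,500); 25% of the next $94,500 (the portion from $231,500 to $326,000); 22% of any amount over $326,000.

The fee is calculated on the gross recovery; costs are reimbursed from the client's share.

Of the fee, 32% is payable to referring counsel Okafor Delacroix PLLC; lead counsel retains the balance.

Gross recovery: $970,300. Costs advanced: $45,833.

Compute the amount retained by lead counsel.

$174,175.88

Fee base is the gross recovery, $970,300; costs are reimbursed separately.
First $134,000 at 43% = $57,620.00
Next $97,500 at 34% = $33,150.00
Next $94,500 at 25% = $23,625.00
Remaining $644,300 at 22% = $141,746.00
Fee: $57,620.00 + $33,150.00 + $23,625.00 + $141,746.00 = $256,141.00
Referral share: 32% of $256,141.00 = $81,965.12; lead counsel retains $256,141.00 − $81,965.12 = $174,175.88.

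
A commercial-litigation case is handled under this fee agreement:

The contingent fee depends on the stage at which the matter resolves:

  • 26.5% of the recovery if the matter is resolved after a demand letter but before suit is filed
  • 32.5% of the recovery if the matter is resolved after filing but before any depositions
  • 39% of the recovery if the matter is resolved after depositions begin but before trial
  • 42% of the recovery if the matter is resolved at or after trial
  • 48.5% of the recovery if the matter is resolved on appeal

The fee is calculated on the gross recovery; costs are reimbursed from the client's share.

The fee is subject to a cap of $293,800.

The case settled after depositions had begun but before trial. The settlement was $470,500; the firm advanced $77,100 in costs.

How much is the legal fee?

$183,495.00

Fee base is the gross recovery, $470,500; costs are reimbursed separately.
The matter settled after depositions had begun but before trial, so the 39% rate applies.
$470,500 × 39% = $183,495.00
$183,495.00 is under the $293,800 cap.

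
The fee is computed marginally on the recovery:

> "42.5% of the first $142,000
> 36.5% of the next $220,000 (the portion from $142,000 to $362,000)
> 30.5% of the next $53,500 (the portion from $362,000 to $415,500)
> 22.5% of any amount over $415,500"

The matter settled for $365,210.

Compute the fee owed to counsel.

$141,629.05

First $142,000 at 42.5% = $60,350.00
Next $220,000 at 36.5% = $80,300.00
Remaining $3,210 at 30.5% = $979.05
Fee: $60,350.00 + $80,300.00 + $979.05 = $141,629.05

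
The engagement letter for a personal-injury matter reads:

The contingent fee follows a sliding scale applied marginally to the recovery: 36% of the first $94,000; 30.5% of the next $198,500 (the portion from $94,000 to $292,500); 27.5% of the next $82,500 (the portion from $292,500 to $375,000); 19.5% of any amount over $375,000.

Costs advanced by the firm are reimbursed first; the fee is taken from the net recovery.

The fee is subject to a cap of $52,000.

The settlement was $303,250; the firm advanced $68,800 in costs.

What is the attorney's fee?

Fee base (net of costs): $303,250 − $68,800 = $234,450
First $94,000 at 36% = $33,840.00
Remaining $140,450 at 30.5% = $42,837.25
Fee: $33,840.00 + $42,837.25 = $76,677.25
$76,677.25 exceeds the $52,000 cap, so the fee is capped at $52,000.00.

$52,000.00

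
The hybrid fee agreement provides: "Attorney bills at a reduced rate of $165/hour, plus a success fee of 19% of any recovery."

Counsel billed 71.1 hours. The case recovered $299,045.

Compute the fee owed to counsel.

$68,550.05

Hourly: 71.1 × $165 = $11,731.50
Success fee: 19% of $299,045 = $56,818.55
Total: $11,731.50 + $56,818.55 = $68,550.05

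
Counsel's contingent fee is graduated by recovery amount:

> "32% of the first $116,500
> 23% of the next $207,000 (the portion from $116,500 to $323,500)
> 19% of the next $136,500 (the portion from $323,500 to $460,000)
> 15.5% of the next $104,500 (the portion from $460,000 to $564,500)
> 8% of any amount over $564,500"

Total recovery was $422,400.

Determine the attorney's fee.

First $116,500 at 32% = $37,280.00
Next $207,000 at 23% = $47,610.00
Remaining $98,900 at 19% = $18,791.00
Fee: $37,280.00 + $47,610.00 + $18,791.00 = $103,681.00

$103,681.00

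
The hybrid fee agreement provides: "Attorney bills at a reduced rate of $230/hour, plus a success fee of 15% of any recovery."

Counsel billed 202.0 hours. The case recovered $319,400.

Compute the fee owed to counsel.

$94,370.00

Hourly: 202.0 × $230 = $46,460.00
Success fee: 15% of $319,400 = $47,910.00
Total: $46,460.00 + $47,910.00 = $94,370.00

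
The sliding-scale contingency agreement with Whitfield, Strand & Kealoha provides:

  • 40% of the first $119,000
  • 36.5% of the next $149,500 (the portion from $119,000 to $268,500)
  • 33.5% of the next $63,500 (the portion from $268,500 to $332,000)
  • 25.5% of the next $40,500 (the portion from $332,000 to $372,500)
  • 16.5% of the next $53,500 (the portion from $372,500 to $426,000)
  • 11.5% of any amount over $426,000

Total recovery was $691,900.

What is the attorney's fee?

$173,173.50

First $119,000 at 40% = $47,600.00
Next $149,500 at 36.5% = $54,567.50
Next $63,500 at 33.5% = $21,272.50
Next $40,500 at 25.5% = $10,327.50
Next $53,500 at 16.5% = $8,827.50
Remaining $265,900 at 11.5% = $30,578.50
Fee: $47,600.00 + $54,567.50 + $21,272.50 + $10,327.50 + $8,827.50 + $30,578.50 = $173,173.50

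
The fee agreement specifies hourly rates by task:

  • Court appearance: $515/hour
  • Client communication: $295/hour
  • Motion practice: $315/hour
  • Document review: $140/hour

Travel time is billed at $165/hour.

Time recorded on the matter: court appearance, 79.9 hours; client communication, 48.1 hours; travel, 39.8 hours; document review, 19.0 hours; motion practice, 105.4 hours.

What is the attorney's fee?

$97,766.00

Court appearance: 79.9 × $515 = $41,148.50
Client communication: 48.1 × $295 = $14,189.50
Motion practice: 105.4 × $315 = $33,201.00
Document review: 19.0 × $140 = $2,660.00
Subtotal: $41,148.50 + $14,189.50 + $33,201.00 + $2,660.00 = $91,199.00
Travel: 39.8 × $165 = $6,567.00
Total: $91,199.00 + $6,567.00 = $97,766.00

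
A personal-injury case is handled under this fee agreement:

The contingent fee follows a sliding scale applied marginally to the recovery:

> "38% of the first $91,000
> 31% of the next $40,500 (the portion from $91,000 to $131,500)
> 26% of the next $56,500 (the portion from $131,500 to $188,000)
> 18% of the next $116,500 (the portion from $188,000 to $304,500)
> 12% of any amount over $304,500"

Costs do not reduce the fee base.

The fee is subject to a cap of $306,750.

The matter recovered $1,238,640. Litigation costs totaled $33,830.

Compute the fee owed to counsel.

Fee base is the gross recovery, $1,238,640; costs are reimbursed separately.
First $91,000 at 38% = $34,580.00
Next $40,500 at 31% = $12,555.00
Next $56,500 at 26% = $14,690.00
Next $116,500 at 18% = $20,970.00
Remaining $934,140 at 12% = $112,096.80
Fee: $34,580.00 + $12,555.00 + $14,690.00 + $20,970.00 + $112,096.80 = $194,891.80
$194,891.80 is under the $306,750 cap.

$194,891.80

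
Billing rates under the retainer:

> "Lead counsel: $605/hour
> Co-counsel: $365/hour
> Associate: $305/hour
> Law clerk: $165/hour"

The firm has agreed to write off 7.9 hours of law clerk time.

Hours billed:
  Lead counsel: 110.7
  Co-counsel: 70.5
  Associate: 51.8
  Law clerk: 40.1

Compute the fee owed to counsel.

Lead counsel: 110.7 × $605 = $66,973.50
Co-counsel: 70.5 × $365 = $25,732.50
Associate: 51.8 × $305 = $15,799.00
Law clerk: 40.1 × $165 = $6,616.50
Subtotal: $115,121.50
Write-off: 7.9 × $165 = $1,303.50
Total: $115,121.50 − $1,303.50 = $113,818.00

$113,818.00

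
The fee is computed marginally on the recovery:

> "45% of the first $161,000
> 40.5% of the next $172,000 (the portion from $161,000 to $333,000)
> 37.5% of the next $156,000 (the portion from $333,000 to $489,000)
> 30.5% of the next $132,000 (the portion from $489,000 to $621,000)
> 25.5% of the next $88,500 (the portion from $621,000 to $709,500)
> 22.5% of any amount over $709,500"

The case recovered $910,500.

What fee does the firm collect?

$308,662.50

First $161,000 at 45% = $72,450.00
Next $172,000 at 40.5% = $69,660.00
Next $156,000 at 37.5% = $58,500.00
Next $132,000 at 30.5% = $40,260.00
Next $88,500 at 25.5% = $22,567.50
Remaining $201,000 at 22.5% = $45,225.00
Fee: $72,450.00 + $69,660.00 + $58,500.00 + $40,260.00 + $22,567.50 + $45,225.00 = $308,662.50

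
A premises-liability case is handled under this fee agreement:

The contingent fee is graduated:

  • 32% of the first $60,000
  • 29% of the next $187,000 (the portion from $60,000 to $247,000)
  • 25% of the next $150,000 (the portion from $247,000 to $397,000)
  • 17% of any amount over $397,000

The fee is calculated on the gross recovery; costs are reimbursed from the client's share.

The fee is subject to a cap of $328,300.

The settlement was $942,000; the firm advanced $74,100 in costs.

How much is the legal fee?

$203,580.00

Fee base is the gross recovery, $942,000; costs are reimbursed separately.
First $60,000 at 32% = $19,200.00
Next $187,000 at 29% = $54,230.00
Next $150,000 at 25% = $37,500.00
Remaining $545,000 at 17% = $92,650.00
Fee: $19,200.00 + $54,230.00 + $37,500.00 + $92,650.00 = $203,580.00
$203,580.00 is under the $328,300 cap.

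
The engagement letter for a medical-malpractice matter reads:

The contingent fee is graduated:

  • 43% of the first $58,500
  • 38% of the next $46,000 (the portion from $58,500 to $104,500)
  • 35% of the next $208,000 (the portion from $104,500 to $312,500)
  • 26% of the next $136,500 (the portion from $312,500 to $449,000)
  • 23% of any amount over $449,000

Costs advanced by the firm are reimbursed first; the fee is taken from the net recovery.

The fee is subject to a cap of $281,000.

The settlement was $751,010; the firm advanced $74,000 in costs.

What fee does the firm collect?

$203,367.30

Fee base (net of costs): $751,010 − $74,000 = $677,010
First $58,500 at 43% = $25,155.00
Next $46,000 at 38% = $17,480.00
Next $208,000 at 35% = $72,800.00
Next $136,500 at 26% = $35,490.00
Remaining $228,010 at 23% = $52,442.30
Fee: $25,155.00 + $17,480.00 + $72,800.00 + $35,490.00 + $52,442.30 = $203,367.30
$203,367.30 is under the $281,000 cap.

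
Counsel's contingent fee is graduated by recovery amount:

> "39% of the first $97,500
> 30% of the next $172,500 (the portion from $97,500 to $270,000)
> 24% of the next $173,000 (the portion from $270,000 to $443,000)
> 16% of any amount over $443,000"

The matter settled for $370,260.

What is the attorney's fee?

First $97,500 at 39% = $38,025.00
Next $172,500 at 30% = $51,750.00
Remaining $100,260 at 24% = $24,062.40
Fee: $38,025.00 + $51,750.00 + $24,062.40 = $113,837.40

$113,837.40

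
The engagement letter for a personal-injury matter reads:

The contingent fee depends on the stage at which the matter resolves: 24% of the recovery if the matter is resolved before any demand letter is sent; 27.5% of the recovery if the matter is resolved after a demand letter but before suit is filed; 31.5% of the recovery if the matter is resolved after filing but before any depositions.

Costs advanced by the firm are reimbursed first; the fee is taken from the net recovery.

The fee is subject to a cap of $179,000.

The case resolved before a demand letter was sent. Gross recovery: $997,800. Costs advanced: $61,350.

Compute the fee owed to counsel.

$179,000.00

Fee base (net of costs): $997,800 − $61,350 = $936,450
The matter resolved before a demand letter was sent, so the 24% rate applies.
$936,450 × 24% = $224,748.00
$224,748.00 exceeds the $179,000 cap, so the fee is capped at $179,000.00.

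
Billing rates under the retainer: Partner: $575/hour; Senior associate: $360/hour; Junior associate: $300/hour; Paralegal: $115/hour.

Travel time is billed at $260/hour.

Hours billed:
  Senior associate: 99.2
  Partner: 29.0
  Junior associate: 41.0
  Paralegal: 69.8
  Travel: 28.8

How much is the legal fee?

$80,202.00

Partner: 29.0 × $575 = $16,675.00
Senior associate: 99.2 × $360 = $35,712.00
Junior associate: 41.0 × $300 = $12,300.00
Paralegal: 69.8 × $115 = $8,027.00
Subtotal: $16,675.00 + $35,712.00 + $12,300.00 + $8,027.00 = $72,714.00
Travel: 28.8 × $260 = $7,488.00
Total: $72,714.00 + $7,488.00 = $80,202.00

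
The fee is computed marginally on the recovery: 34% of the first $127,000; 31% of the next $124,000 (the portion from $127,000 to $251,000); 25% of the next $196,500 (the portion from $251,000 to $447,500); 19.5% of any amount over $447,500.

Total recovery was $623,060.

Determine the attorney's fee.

First $127,000 at 34% = $43,180.00
Next $124,000 at 31% = $38,440.00
Next $196,500 at 25% = $49,125.00
Remaining $175,560 at 19.5% = $34,234.20
Fee: $43,180.00 + $38,440.00 + $49,125.00 + $34,234.20 = $164,979.20

$164,979.20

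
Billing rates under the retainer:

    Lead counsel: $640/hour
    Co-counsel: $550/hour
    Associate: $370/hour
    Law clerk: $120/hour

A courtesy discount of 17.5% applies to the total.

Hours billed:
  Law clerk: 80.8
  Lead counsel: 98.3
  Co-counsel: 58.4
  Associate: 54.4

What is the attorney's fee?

Lead counsel: 98.3 × $640 = $62,912.00
Co-counsel: 58.4 × $550 = $32,120.00
Associate: 54.4 × $370 = $20,128.00
Law clerk: 80.8 × $120 = $9,696.00
Subtotal: $124,856.00
Less 17.5% discount: −$21,849.80
Total: $124,856.00 − $21,849.80 = $103,006.20

$103,006.20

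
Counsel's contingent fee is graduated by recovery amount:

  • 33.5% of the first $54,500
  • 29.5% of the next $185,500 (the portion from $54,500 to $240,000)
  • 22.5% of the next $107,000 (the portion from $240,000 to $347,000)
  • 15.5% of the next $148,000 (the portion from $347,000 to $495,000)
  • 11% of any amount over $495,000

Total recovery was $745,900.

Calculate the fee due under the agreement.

First $54,500 at 33.5% = $18,257.50
Next $185,500 at 29.5% = $54,722.50
Next $107,000 at 22.5% = $24,075.00
Next $148,000 at 15.5% = $22,940.00
Remaining $250,900 at 11% = $27,599.00
Fee: $18,257.50 + $54,722.50 + $24,075.00 + $22,940.00 + $27,599.00 = $147,594.00

$147,594.00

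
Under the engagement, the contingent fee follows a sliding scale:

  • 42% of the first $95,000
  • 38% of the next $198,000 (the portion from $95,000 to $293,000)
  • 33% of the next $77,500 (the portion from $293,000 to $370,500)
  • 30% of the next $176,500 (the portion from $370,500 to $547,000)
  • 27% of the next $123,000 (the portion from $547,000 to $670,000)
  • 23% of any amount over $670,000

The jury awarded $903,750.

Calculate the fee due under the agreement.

First $95,000 at 42% = $39,900.00
Next $198,000 at 38% = $75,240.00
Next $77,500 at 33% = $25,575.00
Next $176,500 at 30% = $52,950.00
Next $123,000 at 27% = $33,210.00
Remaining $233,750 at 23% = $53,762.50
Fee: $39,900.00 + $75,240.00 + $25,575.00 + $52,950.00 + $33,210.00 + $53,762.50 = $280,637.50

$280,637.50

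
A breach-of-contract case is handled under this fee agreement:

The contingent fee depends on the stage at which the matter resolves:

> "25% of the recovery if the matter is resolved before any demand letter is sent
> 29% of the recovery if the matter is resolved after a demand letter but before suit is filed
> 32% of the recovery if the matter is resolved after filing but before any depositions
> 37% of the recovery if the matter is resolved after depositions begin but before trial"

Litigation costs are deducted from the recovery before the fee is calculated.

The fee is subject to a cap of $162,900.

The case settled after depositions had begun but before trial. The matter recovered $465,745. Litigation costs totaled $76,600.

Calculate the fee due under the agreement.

$143,983.65

Fee base (net of costs): $465,745 − $76,600 = $389,145
The matter settled after depositions had begun but before trial, so the 37% rate applies.
$389,145 × 37% = $143,983.65
$143,983.65 is under the $162,900 cap.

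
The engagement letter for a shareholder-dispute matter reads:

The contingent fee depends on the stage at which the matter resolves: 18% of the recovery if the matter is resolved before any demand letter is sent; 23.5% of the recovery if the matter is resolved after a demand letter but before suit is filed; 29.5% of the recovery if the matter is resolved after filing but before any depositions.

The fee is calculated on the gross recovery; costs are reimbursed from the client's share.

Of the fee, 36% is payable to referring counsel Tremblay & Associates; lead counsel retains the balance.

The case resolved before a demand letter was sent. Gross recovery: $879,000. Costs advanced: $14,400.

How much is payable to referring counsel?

$56,959.20

Fee base is the gross recovery, $879,000; costs are reimbursed separately.
The matter resolved before a demand letter was sent, so the 18% rate applies.
$879,000 × 18% = $158,220.00
Referral share: 36% of $158,220.00 = $56,959.20; lead counsel retains $158,220.00 − $56,959.20 = $101,260.80.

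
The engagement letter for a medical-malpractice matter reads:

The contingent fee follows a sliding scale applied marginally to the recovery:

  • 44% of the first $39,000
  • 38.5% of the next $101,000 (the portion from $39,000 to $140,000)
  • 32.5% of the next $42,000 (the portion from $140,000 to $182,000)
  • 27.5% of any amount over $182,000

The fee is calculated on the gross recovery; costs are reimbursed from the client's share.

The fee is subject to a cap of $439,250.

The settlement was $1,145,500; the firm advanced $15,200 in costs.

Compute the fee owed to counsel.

Fee base is the gross recovery, $1,145,500; costs are reimbursed separately.
First $39,000 at 44% = $17,160.00
Next $101,000 at 38.5% = $38,885.00
Next $42,000 at 32.5% = $13,650.00
Remaining $963,500 at 27.5% = $264,962.50
Fee: $17,160.00 + $38,885.00 + $13,650.00 + $264,962.50 = $334,657.50
$334,657.50 is under the $439,250 cap.

$334,657.50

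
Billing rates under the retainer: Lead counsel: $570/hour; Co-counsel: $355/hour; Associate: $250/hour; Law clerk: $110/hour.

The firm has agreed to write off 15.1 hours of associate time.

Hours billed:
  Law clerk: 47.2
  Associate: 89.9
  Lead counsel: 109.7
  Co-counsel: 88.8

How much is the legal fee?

$117,945.00

Lead counsel: 109.7 × $570 = $62,529.00
Co-counsel: 88.8 × $355 = $31,524.00
Associate: 89.9 × $250 = $22,475.00
Law clerk: 47.2 × $110 = $5,192.00
Subtotal: $121,720.00
Write-off: 15.1 × $250 = $3,775.00
Total: $121,720.00 − $3,775.00 = $117,945.00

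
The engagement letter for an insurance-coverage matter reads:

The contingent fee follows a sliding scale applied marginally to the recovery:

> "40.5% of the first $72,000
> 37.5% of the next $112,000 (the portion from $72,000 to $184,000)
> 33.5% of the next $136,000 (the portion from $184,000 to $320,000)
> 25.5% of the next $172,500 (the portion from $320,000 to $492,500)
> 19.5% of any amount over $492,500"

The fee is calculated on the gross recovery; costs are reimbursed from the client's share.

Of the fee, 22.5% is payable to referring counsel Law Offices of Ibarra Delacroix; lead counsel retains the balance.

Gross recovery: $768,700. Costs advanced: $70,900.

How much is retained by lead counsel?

Fee base is the gross recovery, $768,700; costs are reimbursed separately.
First $72,000 at 40.5% = $29,160.00
Next $112,000 at 37.5% = $42,000.00
Next $136,000 at 33.5% = $45,560.00
Next $172,500 at 25.5% = $43,987.50
Remaining $276,200 at 19.5% = $53,859.00
Fee: $29,160.00 + $42,000.00 + $45,560.00 + $43,987.50 + $53,859.00 = $214,566.50
Referral share: 22.5% of $214,566.50 = $48,277.46; lead counsel retains $214,566.50 − $48,277.46 = $166,289.04.

$166,289.04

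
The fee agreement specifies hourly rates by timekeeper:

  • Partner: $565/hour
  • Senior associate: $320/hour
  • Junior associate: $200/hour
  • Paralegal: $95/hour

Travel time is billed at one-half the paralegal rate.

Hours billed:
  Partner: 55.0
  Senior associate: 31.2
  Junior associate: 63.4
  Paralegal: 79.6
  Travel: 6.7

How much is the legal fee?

Partner: 55.0 × $565 = $31,075.00
Senior associate: 31.2 × $320 = $9,984.00
Junior associate: 63.4 × $200 = $12,680.00
Paralegal: 79.6 × $95 = $7,562.00
Subtotal: $31,075.00 + $9,984.00 + $12,680.00 + $7,562.00 = $61,301.00
Travel: 6.7 × ($95 ÷ 2) = 6.7 × $47.50 = $318.25
Total: $61,301.00 + $318.25 = $61,619.25

$61,619.25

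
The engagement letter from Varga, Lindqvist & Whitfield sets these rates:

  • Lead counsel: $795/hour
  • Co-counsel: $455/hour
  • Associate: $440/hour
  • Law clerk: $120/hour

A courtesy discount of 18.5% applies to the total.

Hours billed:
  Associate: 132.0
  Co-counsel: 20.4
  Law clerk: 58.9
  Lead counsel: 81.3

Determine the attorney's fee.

Lead counsel: 81.3 × $795 = $64,633.50
Co-counsel: 20.4 × $455 = $9,282.00
Associate: 132.0 × $440 = $58,080.00
Law clerk: 58.9 × $120 = $7,068.00
Subtotal: $139,063.50
Less 18.5% discount: −$25,726.75
Total: $139,063.50 − $25,726.75 = $113,336.75

$113,336.75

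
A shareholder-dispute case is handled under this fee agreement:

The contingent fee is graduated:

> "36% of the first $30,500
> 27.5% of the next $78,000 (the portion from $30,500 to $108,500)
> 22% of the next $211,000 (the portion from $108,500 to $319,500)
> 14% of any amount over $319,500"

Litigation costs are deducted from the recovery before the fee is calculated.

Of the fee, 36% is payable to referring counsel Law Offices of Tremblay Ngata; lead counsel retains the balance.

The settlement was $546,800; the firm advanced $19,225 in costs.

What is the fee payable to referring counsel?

Fee base (net of costs): $546,800 − $19,225 = $527,575
First $30,500 at 36% = $10,980.00
Next $78,000 at 27.5% = $21,450.00
Next $211,000 at 22% = $46,420.00
Remaining $208,075 at 14% = $29,130.50
Fee: $10,980.00 + $21,450.00 + $46,420.00 + $29,130.50 = $107,980.50
Referral share: 36% of $107,980.50 = $38,872.98; lead counsel retains $107,980.50 − $38,872.98 = $69,107.52.

$38,872.98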